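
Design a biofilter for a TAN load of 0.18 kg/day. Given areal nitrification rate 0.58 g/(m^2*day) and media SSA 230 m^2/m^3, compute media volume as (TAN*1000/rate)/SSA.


A = 0.18*1000 / 0.58 = 310.34483 m^2
V = 310.34483 / 230 = 1.34933

1.34933 m^3


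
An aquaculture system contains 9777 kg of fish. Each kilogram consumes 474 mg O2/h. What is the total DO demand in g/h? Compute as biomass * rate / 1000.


Total O2 consumption (mg/h) = 9777 kg * 474 mg/(kg*h) = 4634298 mg/h
Convert to g/h: 4634298 / 1000 = 4634.298 g/h

4634.298 g/h


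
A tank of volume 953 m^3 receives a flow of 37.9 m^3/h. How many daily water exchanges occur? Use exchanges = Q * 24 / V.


Daily flow volume = 37.9 m^3/h * 24 h = 909.6 m^3/day
Exchanges = daily flow / tank volume = 909.6 / 953 = 0.95446 exchanges/day

0.95446 exchanges/day


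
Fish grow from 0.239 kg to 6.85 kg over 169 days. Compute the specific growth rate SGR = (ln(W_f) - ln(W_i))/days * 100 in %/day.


ln(W_f) = ln(6.85) = 1.9242487
ln(W_i) = ln(0.239) = -1.4312917
ln(W_f) - ln(W_i) = 1.9242487 - -1.4312917 = 3.3555404
SGR = 3.3555404 / 169 * 100 = 1.98553 %/day

1.98553 %/day


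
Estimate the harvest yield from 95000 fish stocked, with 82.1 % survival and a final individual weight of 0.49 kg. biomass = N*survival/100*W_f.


Survivors = 95000 * 82.1/100 = 77995 fish
Harvest biomass = survivors * W_f = 77995 * 0.49 = 38217.55 kg

38217.55 kg


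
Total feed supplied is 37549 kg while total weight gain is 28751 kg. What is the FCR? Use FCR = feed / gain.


FCR = feed consumed / weight gained
FCR = 37549 kg / 28751 kg = 1.30601

1.30601


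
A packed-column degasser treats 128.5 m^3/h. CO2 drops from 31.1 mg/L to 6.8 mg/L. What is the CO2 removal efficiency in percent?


CO2_out / CO2_in = 6.8 / 31.1 = 0.21864952
Fraction remaining = 0.21864952
efficiency = (1 - 0.21864952) * 100 = 78.135 %

78.135 %


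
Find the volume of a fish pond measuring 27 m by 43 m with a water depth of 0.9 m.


Base area = L * W = 27 * 43 = 1161 m^2
Volume = area * depth = 1161 * 0.9 = 1044.9 m^3

1044.9 m^3


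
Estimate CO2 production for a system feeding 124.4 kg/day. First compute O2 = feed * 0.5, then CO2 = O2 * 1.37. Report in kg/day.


O2 = 124.4 * 0.5 = 62.2
CO2 = 62.2 * 1.37 = 85.214

85.214 kg/day


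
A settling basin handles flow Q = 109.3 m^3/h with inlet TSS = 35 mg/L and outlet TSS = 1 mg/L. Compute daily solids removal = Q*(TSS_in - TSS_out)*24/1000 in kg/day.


Concentration drop: TSS_in - TSS_out = 35 - 1 = 34 mg/L
Hourly solids removed = Q * dTSS = 109.3 m^3/h * 34 mg/L = 3716.2 g/h  (m^3/h * mg/L = g/h)
Daily solids removed = 3716.2 * 24 = 89188.8 g/day
Convert g to kg: 89188.8 / 1000 = 89.1888 kg/day

89.1888 kg/day


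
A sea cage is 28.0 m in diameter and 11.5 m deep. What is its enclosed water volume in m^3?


r = d/2 = 28.0/2 = 14 m
Base area = pi*r^2 = pi*14^2 = 615.75216 m^2
Volume = 615.75216 * 11.5 = 7081.15 m^3

7081.15 m^3


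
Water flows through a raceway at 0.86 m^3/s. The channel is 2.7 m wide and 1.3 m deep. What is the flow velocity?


Cross-sectional area = W * d = 2.7 * 1.3 = 3.51 m^2
Velocity = Q / A = 0.86 / 3.51 = 0.245014 m/s

0.245014 m/s


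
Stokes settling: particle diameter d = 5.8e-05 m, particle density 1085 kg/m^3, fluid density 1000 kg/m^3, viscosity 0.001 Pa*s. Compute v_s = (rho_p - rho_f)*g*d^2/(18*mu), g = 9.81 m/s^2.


Density difference: rho_p - rho_f = 1085 - 1000 = 85 kg/m^3
d^2 = (5.8e-05)^2 = 3.364e-09 m^2
Numerator = (rho_p - rho_f) * g * d^2 = 85 * 9.81 * 3.364e-09 = 2.8050714e-06
Denominator = 18 * mu = 18 * 0.001 = 0.018
v_s = 2.8050714e-06 / 0.018 = 1.55837e-04 m/s
Check: Re = rho_f * v_s * d / mu = 1000 * 1.55837e-04 * 5.8e-05 / 0.001 = 0.00904 < 1, so Stokes' law applies.

1.55837e-04 m/s


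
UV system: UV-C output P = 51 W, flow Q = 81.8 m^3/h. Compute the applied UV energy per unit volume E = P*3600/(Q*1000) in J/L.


Energy delivered per hour = 51 W * 3600 s = 183600 J/h
Volume treated per hour = 81.8 m^3/h * 1000 = 81800 L/h
dose = 183600 / 81800 = 2.2445 J/L

2.2445 J/L


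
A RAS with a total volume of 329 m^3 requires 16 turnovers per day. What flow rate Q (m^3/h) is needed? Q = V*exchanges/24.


Daily recirculation volume = 329 m^3 * 16 = 5264 m^3/day
Flow rate Q = daily volume / 24 h = 5264 / 24 = 219.333 m^3/h

219.333 m^3/h


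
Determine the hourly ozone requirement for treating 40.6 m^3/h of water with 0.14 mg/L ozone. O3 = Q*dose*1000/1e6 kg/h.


O3 demand (mg/h) = Q * dose * 1000 = 40.6 * 0.14 * 1000 = 5684 mg/h
Convert mg to kg: 5684 / 1e6 = 0.005684 kg/h

0.005684 kg/h


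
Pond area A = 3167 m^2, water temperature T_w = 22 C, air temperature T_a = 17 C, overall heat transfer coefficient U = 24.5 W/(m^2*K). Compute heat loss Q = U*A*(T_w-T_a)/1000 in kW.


Temperature difference dT = 22 - 17 = 5 K
Heat loss (W) = U * A * dT = 24.5 * 3167 * 5 = 387957.5 W
Convert to kW: 387957.5 / 1000 = 387.9575 kW

387.9575 kW


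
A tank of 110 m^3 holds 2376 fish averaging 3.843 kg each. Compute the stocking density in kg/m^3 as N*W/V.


Total biomass = 2376 fish * 3.843 kg = 9130.968 kg
Density = total biomass / volume = 9130.968 / 110 = 83.0088 kg/m^3

83.0088 kg/m^3


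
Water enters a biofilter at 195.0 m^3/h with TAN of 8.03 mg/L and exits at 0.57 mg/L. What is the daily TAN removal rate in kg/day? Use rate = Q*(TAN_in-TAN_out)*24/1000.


Concentration drop: TAN_in - TAN_out = 8.03 - 0.57 = 7.46 mg/L
Hourly TAN removed = Q * dTAN = 195.0 m^3/h * 7.46 mg/L = 1454.7 g/h  (m^3/h * mg/L = g/h)
Daily TAN removed = 1454.7 * 24 = 34912.8 g/day
Convert to kg/day: 34912.8 / 1000 = 34.9128 kg/day

34.9128 kg/day


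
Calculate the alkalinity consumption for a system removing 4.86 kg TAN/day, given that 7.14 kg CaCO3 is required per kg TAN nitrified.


Alkalinity factor: 7.14 kg CaCO3 consumed per kg TAN nitrified
alk = 4.86 kg TAN * 7.14 = 34.7004 kg CaCO3/day

34.7004 kg CaCO3/day


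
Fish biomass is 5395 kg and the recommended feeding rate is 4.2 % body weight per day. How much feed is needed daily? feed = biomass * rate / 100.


Feeding rate fraction = 4.2% / 100 = 0.042
Daily feed = 5395 kg * 0.042 = 226.59 kg/day

226.59 kg/day


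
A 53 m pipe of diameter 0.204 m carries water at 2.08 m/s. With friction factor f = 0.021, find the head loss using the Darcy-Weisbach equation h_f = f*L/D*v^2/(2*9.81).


v^2 = 2.08^2 = 4.3264 m^2/s^2
L/D = 53/0.204 = 259.80392
h_f = f*(L/D)*v^2/(2g) = 0.021 * 259.80392 * 4.3264 / 19.62 = 1.20307 m

1.20307 m


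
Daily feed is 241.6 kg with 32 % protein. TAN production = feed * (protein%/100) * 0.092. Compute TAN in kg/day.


Protein in feed = 241.6 * 32/100 = 77.312 kg/day
TAN = protein * 0.092 = 77.312 * 0.092 = 7.112704 kg/day

7.112704 kg/day


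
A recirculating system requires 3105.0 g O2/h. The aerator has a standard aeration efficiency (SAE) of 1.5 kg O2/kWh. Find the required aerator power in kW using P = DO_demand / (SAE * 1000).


SAE in g O2/kWh = 1.5 * 1000 = 1500 g/kWh
P = DO_demand / SAE_g = 3105.0 / 1500 = 2.07 kW

2.07 kW


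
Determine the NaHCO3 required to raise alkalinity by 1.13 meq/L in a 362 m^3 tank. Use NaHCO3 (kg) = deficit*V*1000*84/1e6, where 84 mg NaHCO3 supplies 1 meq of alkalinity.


Tank volume in L = 362 m^3 * 1000 = 362000 L
Total meq required = 1.13 meq/L * 362000 L = 409060 meq
NaHCO3 mass = 409060 meq * 84 mg/meq / 1e6 = 34.361 kg

34.361 kg


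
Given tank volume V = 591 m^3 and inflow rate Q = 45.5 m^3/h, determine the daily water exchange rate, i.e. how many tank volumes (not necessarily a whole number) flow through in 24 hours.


Daily flow volume = 45.5 m^3/h * 24 h = 1092 m^3/day
Exchanges = daily flow / tank volume = 1092 / 591 = 1.84772 exchanges/day

1.84772 exchanges/day


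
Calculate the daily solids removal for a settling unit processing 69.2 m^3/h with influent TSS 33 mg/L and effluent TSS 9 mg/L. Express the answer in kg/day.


Concentration drop: TSS_in - TSS_out = 33 - 9 = 24 mg/L
Hourly solids removed = Q * dTSS = 69.2 m^3/h * 24 mg/L = 1660.8 g/h  (m^3/h * mg/L = g/h)
Daily solids removed = 1660.8 * 24 = 39859.2 g/day
Convert g to kg: 39859.2 / 1000 = 39.8592 kg/day

39.8592 kg/day


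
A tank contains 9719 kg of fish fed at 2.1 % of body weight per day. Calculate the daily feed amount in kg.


Feeding rate fraction = 2.1% / 100 = 0.021
Daily feed = 9719 kg * 0.021 = 204.099 kg/day

204.099 kg/day


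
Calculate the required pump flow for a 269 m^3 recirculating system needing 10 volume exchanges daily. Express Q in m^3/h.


Daily recirculation volume = 269 m^3 * 10 = 2690 m^3/day
Flow rate Q = daily volume / 24 h = 2690 / 24 = 112.083 m^3/h

112.083 m^3/h


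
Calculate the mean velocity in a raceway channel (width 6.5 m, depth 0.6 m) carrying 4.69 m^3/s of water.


Cross-sectional area = W * d = 6.5 * 0.6 = 3.9 m^2
Velocity = Q / A = 4.69 / 3.9 = 1.20256 m/s

1.20256 m/s


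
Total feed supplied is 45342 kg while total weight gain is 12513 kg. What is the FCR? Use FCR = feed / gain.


FCR = feed consumed / weight gained
FCR = 45342 kg / 12513 kg = 3.62359

3.62359


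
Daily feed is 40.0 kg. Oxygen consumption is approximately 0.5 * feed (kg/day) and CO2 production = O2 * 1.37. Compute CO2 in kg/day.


O2 = 40.0 * 0.5 = 20
CO2 = 20 * 1.37 = 27.4

27.4 kg/day


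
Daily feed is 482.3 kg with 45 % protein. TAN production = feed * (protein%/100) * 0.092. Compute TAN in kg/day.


Protein in feed = 482.3 * 45/100 = 217.035 kg/day
TAN = protein * 0.092 = 217.035 * 0.092 = 19.96722 kg/day

19.96722 kg/day


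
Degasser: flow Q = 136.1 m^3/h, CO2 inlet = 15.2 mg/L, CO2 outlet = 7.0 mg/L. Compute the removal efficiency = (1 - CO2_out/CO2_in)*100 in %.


CO2_out / CO2_in = 7.0 / 15.2 = 0.46052632
Fraction remaining = 0.46052632
efficiency = (1 - 0.46052632) * 100 = 53.9474 %

53.9474 %


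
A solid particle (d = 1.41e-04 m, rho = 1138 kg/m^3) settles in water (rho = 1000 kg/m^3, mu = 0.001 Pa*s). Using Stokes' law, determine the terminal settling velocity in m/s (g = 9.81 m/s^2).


Density difference: rho_p - rho_f = 1138 - 1000 = 138 kg/m^3
d^2 = (1.41e-04)^2 = 1.9881e-08 m^2
Numerator = (rho_p - rho_f) * g * d^2 = 138 * 9.81 * 1.9881e-08 = 2.69145e-05
Denominator = 18 * mu = 18 * 0.001 = 0.018
v_s = 2.69145e-05 / 0.018 = 0.00149525 m/s
Check: Re = rho_f * v_s * d / mu = 1000 * 0.00149525 * 1.41e-04 / 0.001 = 0.211 < 1, so Stokes' law applies.

0.00149525 m/s


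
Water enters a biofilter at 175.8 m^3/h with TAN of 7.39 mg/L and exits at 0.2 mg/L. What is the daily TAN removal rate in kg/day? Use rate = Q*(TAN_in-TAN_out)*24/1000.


Concentration drop: TAN_in - TAN_out = 7.39 - 0.2 = 7.19 mg/L
Hourly TAN removed = Q * dTAN = 175.8 m^3/h * 7.19 mg/L = 1264.002 g/h  (m^3/h * mg/L = g/h)
Daily TAN removed = 1264.002 * 24 = 30336.048 g/day
Convert to kg/day: 30336.048 / 1000 = 30.336048 kg/day

30.336048 kg/day


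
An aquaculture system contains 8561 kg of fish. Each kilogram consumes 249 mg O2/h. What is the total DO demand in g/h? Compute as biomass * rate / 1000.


Total O2 consumption (mg/h) = 8561 kg * 249 mg/(kg*h) = 2131689 mg/h
Convert to g/h: 2131689 / 1000 = 2131.689 g/h

2131.689 g/h


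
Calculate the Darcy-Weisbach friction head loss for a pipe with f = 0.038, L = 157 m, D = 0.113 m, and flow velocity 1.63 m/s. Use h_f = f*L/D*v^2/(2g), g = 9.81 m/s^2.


v^2 = 1.63^2 = 2.6569 m^2/s^2
L/D = 157/0.113 = 1389.3805
h_f = f*(L/D)*v^2/(2g) = 0.038 * 1389.3805 * 2.6569 / 19.62 = 7.14959 m

7.14959 m


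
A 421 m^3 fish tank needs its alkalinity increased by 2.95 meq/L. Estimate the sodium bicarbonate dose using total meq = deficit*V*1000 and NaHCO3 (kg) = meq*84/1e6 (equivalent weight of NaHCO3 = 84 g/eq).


Tank volume in L = 421 m^3 * 1000 = 421000 L
Total meq required = 2.95 meq/L * 421000 L = 1241950 meq
NaHCO3 mass = 1241950 meq * 84 mg/meq / 1e6 = 104.324 kg

104.324 kg


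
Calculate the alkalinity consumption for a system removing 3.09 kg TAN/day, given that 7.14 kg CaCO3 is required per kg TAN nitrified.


Alkalinity factor: 7.14 kg CaCO3 consumed per kg TAN nitrified
alk = 3.09 kg TAN * 7.14 = 22.0626 kg CaCO3/day

22.0626 kg CaCO3/day


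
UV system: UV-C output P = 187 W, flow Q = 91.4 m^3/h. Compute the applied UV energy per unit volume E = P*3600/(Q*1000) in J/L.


Energy delivered per hour = 187 W * 3600 s = 673200 J/h
Volume treated per hour = 91.4 m^3/h * 1000 = 91400 L/h
dose = 673200 / 91400 = 7.36543 J/L

7.36543 J/L


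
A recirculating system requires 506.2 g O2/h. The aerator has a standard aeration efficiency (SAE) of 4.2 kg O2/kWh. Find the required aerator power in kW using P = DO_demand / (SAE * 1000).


SAE in g O2/kWh = 4.2 * 1000 = 4200 g/kWh
P = DO_demand / SAE_g = 506.2 / 4200 = 0.120524 kW

0.120524 kW


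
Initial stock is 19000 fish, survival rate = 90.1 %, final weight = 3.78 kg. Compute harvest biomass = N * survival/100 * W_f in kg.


Survivors = 19000 * 90.1/100 = 17119 fish
Harvest biomass = survivors * W_f = 17119 * 3.78 = 64709.82 kg

64709.82 kg


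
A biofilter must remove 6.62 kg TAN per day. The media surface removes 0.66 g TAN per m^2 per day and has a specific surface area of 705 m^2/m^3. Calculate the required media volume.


A = 6.62*1000 / 0.66 = 10030.303 m^2
V = 10030.303 / 705 = 14.2274

14.2274 m^3


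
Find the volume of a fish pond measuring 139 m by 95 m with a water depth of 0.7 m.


Base area = L * W = 139 * 95 = 13205 m^2
Volume = area * depth = 13205 * 0.7 = 9243.5 m^3

9243.5 m^3


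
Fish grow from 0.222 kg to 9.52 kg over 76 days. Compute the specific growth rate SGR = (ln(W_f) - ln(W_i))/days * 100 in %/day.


ln(W_f) = ln(9.52) = 2.2533948
ln(W_i) = ln(0.222) = -1.5050779
ln(W_f) - ln(W_i) = 2.2533948 - -1.5050779 = 3.7584727
SGR = 3.7584727 / 76 * 100 = 4.94536 %/day

4.94536 %/day


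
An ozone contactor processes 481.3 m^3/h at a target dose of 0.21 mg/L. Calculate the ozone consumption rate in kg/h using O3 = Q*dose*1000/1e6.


O3 demand (mg/h) = Q * dose * 1000 = 481.3 * 0.21 * 1000 = 101073 mg/h
Convert mg to kg: 101073 / 1e6 = 0.101073 kg/h

0.101073 kg/h


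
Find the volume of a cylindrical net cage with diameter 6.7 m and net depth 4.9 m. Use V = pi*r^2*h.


r = d/2 = 6.7/2 = 3.35 m
Base area = pi*r^2 = pi*3.35^2 = 35.256524 m^2
Volume = 35.256524 * 4.9 = 172.757 m^3

172.757 m^3


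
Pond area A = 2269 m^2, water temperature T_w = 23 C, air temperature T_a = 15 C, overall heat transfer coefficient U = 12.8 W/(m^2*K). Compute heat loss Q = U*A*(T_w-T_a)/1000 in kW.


Temperature difference dT = 23 - 15 = 8 K
Heat loss (W) = U * A * dT = 12.8 * 2269 * 8 = 232345.6 W
Convert to kW: 232345.6 / 1000 = 232.3456 kW

232.3456 kW


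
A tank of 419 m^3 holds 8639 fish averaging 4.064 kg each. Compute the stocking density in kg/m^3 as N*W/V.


Total biomass = 8639 fish * 4.064 kg = 35108.896 kg
Density = total biomass / volume = 35108.896 / 419 = 83.7921 kg/m^3

83.7921 kg/m^3


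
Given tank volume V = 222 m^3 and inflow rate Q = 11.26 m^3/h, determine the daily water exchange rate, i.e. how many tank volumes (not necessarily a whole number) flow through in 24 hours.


Daily flow volume = 11.26 m^3/h * 24 h = 270.24 m^3/day
Exchanges = daily flow / tank volume = 270.24 / 222 = 1.2173 exchanges/day

1.2173 exchanges/day


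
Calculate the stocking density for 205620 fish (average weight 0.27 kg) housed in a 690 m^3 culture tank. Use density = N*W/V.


Total biomass = 205620 fish * 0.27 kg = 55517.4 kg
Density = total biomass / volume = 55517.4 / 690 = 80.46 kg/m^3

80.46 kg/m^3


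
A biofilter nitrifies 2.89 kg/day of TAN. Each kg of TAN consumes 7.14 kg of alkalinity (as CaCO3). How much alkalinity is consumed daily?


Alkalinity factor: 7.14 kg CaCO3 consumed per kg TAN nitrified
alk = 2.89 kg TAN * 7.14 = 20.6346 kg CaCO3/day

20.6346 kg CaCO3/day


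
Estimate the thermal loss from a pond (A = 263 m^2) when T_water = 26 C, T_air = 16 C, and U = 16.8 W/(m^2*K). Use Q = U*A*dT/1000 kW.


Temperature difference dT = 26 - 16 = 10 K
Heat loss (W) = U * A * dT = 16.8 * 263 * 10 = 44184 W
Convert to kW: 44184 / 1000 = 44.184 kW

44.184 kW


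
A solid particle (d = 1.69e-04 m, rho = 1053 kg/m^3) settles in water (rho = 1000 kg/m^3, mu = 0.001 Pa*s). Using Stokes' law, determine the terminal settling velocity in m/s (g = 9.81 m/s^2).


Density difference: rho_p - rho_f = 1053 - 1000 = 53 kg/m^3
d^2 = (1.69e-04)^2 = 2.8561e-08 m^2
Numerator = (rho_p - rho_f) * g * d^2 = 53 * 9.81 * 2.8561e-08 = 1.4849721e-05
Denominator = 18 * mu = 18 * 0.001 = 0.018
v_s = 1.4849721e-05 / 0.018 = 8.24984e-04 m/s
Check: Re = rho_f * v_s * d / mu = 1000 * 8.24984e-04 * 1.69e-04 / 0.001 = 0.139 < 1, so Stokes' law applies.

8.24984e-04 m/s


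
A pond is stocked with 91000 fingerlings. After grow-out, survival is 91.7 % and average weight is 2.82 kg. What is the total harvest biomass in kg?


Survivors = 91000 * 91.7/100 = 83447 fish
Harvest biomass = survivors * W_f = 83447 * 2.82 = 235320.54 kg

235320.54 kg


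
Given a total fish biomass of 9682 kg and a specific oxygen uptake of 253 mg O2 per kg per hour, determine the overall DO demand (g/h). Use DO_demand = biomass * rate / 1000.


Total O2 consumption (mg/h) = 9682 kg * 253 mg/(kg*h) = 2449546 mg/h
Convert to g/h: 2449546 / 1000 = 2449.546 g/h

2449.546 g/h


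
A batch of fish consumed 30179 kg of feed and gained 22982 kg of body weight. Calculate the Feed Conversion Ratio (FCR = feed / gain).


FCR = feed consumed / weight gained
FCR = 30179 kg / 22982 kg = 1.31316

1.31316


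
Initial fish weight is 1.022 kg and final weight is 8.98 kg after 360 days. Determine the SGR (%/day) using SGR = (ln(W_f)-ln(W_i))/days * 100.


ln(W_f) = ln(8.98) = 2.1949999
ln(W_i) = ln(1.022) = 0.021761492
ln(W_f) - ln(W_i) = 2.1949999 - 0.021761492 = 2.1732384
SGR = 2.1732384 / 360 * 100 = 0.603677 %/day

0.603677 %/day


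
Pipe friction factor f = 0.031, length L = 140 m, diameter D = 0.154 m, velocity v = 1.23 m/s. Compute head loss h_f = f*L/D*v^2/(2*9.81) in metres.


v^2 = 1.23^2 = 1.5129 m^2/s^2
L/D = 140/0.154 = 909.09091
h_f = f*(L/D)*v^2/(2g) = 0.031 * 909.09091 * 1.5129 / 19.62 = 2.1731 m

2.1731 m


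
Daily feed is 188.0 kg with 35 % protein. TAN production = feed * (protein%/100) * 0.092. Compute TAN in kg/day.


Protein in feed = 188.0 * 35/100 = 65.8 kg/day
TAN = protein * 0.092 = 65.8 * 0.092 = 6.0536 kg/day

6.0536 kg/day


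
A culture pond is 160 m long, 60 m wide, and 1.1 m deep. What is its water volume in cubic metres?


Base area = L * W = 160 * 60 = 9600 m^2
Volume = area * depth = 9600 * 1.1 = 10560 m^3

10560 m^3


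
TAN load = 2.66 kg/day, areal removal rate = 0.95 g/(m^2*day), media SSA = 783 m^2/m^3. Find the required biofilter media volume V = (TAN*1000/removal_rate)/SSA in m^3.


A = 2.66*1000 / 0.95 = 2800 m^2
V = 2800 / 783 = 3.57599

3.57599 m^3


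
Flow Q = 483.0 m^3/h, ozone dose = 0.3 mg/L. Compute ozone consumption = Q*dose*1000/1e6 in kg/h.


O3 demand (mg/h) = Q * dose * 1000 = 483.0 * 0.3 * 1000 = 144900 mg/h
Convert mg to kg: 144900 / 1e6 = 0.1449 kg/h

0.1449 kg/h


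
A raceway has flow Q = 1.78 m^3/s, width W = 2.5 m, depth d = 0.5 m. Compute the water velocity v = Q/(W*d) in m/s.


Cross-sectional area = W * d = 2.5 * 0.5 = 1.25 m^2
Velocity = Q / A = 1.78 / 1.25 = 1.424 m/s

1.424 m/s


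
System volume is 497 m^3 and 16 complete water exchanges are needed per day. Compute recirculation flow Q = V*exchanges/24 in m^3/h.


Daily recirculation volume = 497 m^3 * 16 = 7952 m^3/day
Flow rate Q = daily volume / 24 h = 7952 / 24 = 331.333 m^3/h

331.333 m^3/h


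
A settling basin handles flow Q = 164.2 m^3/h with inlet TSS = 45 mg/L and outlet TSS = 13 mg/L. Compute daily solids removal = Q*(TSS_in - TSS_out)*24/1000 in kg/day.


Concentration drop: TSS_in - TSS_out = 45 - 13 = 32 mg/L
Hourly solids removed = Q * dTSS = 164.2 m^3/h * 32 mg/L = 5254.4 g/h  (m^3/h * mg/L = g/h)
Daily solids removed = 5254.4 * 24 = 126105.6 g/day
Convert g to kg: 126105.6 / 1000 = 126.1056 kg/day

126.1056 kg/day


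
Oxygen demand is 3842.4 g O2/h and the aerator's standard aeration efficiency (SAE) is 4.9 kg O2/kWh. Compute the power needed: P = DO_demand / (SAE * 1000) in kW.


SAE in g O2/kWh = 4.9 * 1000 = 4900 g/kWh
P = DO_demand / SAE_g = 3842.4 / 4900 = 0.784163 kW

0.784163 kW


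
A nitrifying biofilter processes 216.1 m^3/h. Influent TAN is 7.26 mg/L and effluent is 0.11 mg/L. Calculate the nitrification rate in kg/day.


Concentration drop: TAN_in - TAN_out = 7.26 - 0.11 = 7.15 mg/L
Hourly TAN removed = Q * dTAN = 216.1 m^3/h * 7.15 mg/L = 1545.115 g/h  (m^3/h * mg/L = g/h)
Daily TAN removed = 1545.115 * 24 = 37082.76 g/day
Convert to kg/day: 37082.76 / 1000 = 37.08276 kg/day

37.08276 kg/day


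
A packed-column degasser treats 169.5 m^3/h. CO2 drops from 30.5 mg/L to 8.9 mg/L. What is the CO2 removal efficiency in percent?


CO2_out / CO2_in = 8.9 / 30.5 = 0.29180328
Fraction remaining = 0.29180328
efficiency = (1 - 0.29180328) * 100 = 70.8197 %

70.8197 %


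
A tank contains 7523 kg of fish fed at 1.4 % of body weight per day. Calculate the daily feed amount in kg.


Feeding rate fraction = 1.4% / 100 = 0.014
Daily feed = 7523 kg * 0.014 = 105.322 kg/day

105.322 kg/day


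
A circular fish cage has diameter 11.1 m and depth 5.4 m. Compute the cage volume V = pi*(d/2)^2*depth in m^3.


r = d/2 = 11.1/2 = 5.55 m
Base area = pi*r^2 = pi*5.55^2 = 96.768908 m^2
Volume = 96.768908 * 5.4 = 522.552 m^3

522.552 m^3


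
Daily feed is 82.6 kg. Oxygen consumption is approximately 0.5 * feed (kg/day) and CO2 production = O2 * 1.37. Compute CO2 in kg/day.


O2 = 82.6 * 0.5 = 41.3
CO2 = 41.3 * 1.37 = 56.581

56.581 kg/day


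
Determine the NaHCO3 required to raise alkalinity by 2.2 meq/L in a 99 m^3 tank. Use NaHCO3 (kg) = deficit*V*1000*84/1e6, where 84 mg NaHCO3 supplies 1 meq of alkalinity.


Tank volume in L = 99 m^3 * 1000 = 99000 L
Total meq required = 2.2 meq/L * 99000 L = 217800 meq
NaHCO3 mass = 217800 meq * 84 mg/meq / 1e6 = 18.2952 kg

18.2952 kg


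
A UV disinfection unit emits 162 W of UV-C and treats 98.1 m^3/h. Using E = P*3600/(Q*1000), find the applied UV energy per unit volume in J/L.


Energy delivered per hour = 162 W * 3600 s = 583200 J/h
Volume treated per hour = 98.1 m^3/h * 1000 = 98100 L/h
dose = 583200 / 98100 = 5.94495 J/L

5.94495 J/L


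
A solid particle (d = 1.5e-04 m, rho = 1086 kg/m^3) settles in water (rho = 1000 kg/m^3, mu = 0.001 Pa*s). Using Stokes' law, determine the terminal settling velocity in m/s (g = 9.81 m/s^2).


Density difference: rho_p - rho_f = 1086 - 1000 = 86 kg/m^3
d^2 = (1.5e-04)^2 = 2.25e-08 m^2
Numerator = (rho_p - rho_f) * g * d^2 = 86 * 9.81 * 2.25e-08 = 1.898235e-05
Denominator = 18 * mu = 18 * 0.001 = 0.018
v_s = 1.898235e-05 / 0.018 = 0.00105457 m/s
Check: Re = rho_f * v_s * d / mu = 1000 * 0.00105457 * 1.5e-04 / 0.001 = 0.158 < 1, so Stokes' law applies.

0.00105457 m/s


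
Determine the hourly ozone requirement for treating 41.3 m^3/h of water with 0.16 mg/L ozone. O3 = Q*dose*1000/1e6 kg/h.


O3 demand (mg/h) = Q * dose * 1000 = 41.3 * 0.16 * 1000 = 6608 mg/h
Convert mg to kg: 6608 / 1e6 = 0.006608 kg/h

0.006608 kg/h


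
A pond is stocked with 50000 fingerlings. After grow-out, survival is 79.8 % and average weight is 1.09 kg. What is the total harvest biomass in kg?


Survivors = 50000 * 79.8/100 = 39900 fish
Harvest biomass = survivors * W_f = 39900 * 1.09 = 43491 kg

43491 kg


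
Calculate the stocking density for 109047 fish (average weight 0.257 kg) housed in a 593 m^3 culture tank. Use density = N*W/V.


Total biomass = 109047 fish * 0.257 kg = 28025.079 kg
Density = total biomass / volume = 28025.079 / 593 = 47.2598 kg/m^3

47.2598 kg/m^3


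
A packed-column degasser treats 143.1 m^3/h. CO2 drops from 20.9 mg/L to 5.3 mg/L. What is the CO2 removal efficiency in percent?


CO2_out / CO2_in = 5.3 / 20.9 = 0.25358852
Fraction remaining = 0.25358852
efficiency = (1 - 0.25358852) * 100 = 74.6411 %

74.6411 %


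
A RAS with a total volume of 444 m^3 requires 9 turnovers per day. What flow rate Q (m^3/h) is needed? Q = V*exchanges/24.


Daily recirculation volume = 444 m^3 * 9 = 3996 m^3/day
Flow rate Q = daily volume / 24 h = 3996 / 24 = 166.5 m^3/h

166.5 m^3/h


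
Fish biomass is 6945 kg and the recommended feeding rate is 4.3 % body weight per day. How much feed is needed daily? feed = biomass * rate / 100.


Feeding rate fraction = 4.3% / 100 = 0.043
Daily feed = 6945 kg * 0.043 = 298.635 kg/day

298.635 kg/day


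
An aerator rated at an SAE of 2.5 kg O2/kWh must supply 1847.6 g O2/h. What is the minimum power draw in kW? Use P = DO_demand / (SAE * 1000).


SAE in g O2/kWh = 2.5 * 1000 = 2500 g/kWh
P = DO_demand / SAE_g = 1847.6 / 2500 = 0.73904 kW

0.73904 kW


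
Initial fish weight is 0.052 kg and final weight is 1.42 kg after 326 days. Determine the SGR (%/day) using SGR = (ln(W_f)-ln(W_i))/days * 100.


ln(W_f) = ln(1.42) = 0.35065687
ln(W_i) = ln(0.052) = -2.9565116
ln(W_f) - ln(W_i) = 0.35065687 - -2.9565116 = 3.3071685
SGR = 3.3071685 / 326 * 100 = 1.01447 %/day

1.01447 %/day


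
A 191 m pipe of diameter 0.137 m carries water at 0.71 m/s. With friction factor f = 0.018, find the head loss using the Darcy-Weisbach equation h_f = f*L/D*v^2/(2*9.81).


v^2 = 0.71^2 = 0.5041 m^2/s^2
L/D = 191/0.137 = 1394.1606
h_f = f*(L/D)*v^2/(2g) = 0.018 * 1394.1606 * 0.5041 / 19.62 = 0.644767 m

0.644767 m


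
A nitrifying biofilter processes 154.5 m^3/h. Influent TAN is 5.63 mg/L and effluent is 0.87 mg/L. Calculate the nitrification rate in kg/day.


Concentration drop: TAN_in - TAN_out = 5.63 - 0.87 = 4.76 mg/L
Hourly TAN removed = Q * dTAN = 154.5 m^3/h * 4.76 mg/L = 735.42 g/h  (m^3/h * mg/L = g/h)
Daily TAN removed = 735.42 * 24 = 17650.08 g/day
Convert to kg/day: 17650.08 / 1000 = 17.65008 kg/day

17.65008 kg/day


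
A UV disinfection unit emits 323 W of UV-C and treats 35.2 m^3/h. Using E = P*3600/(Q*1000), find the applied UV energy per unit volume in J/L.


Energy delivered per hour = 323 W * 3600 s = 1162800 J/h
Volume treated per hour = 35.2 m^3/h * 1000 = 35200 L/h
dose = 1162800 / 35200 = 33.0341 J/L

33.0341 J/L


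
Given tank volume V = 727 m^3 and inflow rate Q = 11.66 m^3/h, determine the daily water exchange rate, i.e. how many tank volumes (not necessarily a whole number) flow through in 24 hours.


Daily flow volume = 11.66 m^3/h * 24 h = 279.84 m^3/day
Exchanges = daily flow / tank volume = 279.84 / 727 = 0.384924 exchanges/day

0.384924 exchanges/day


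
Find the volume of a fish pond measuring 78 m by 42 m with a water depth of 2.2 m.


Base area = L * W = 78 * 42 = 3276 m^2
Volume = area * depth = 3276 * 2.2 = 7207.2 m^3

7207.2 m^3


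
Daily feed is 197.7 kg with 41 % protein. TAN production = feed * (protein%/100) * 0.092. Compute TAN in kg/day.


Protein in feed = 197.7 * 41/100 = 81.057 kg/day
TAN = protein * 0.092 = 81.057 * 0.092 = 7.457244 kg/day

7.457244 kg/day


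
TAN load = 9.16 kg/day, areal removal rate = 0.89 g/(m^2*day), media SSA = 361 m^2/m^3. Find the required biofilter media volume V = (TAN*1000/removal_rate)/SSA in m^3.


A = 9.16*1000 / 0.89 = 10292.135 m^2
V = 10292.135 / 361 = 28.5101

28.5101 m^3


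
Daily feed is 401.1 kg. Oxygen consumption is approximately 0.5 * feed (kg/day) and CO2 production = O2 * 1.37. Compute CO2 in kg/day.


O2 = 401.1 * 0.5 = 200.55
CO2 = 200.55 * 1.37 = 274.7535

274.7535 kg/day


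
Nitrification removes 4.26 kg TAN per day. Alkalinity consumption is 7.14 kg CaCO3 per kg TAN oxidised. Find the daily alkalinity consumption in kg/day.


Alkalinity factor: 7.14 kg CaCO3 consumed per kg TAN nitrified
alk = 4.26 kg TAN * 7.14 = 30.4164 kg CaCO3/day

30.4164 kg CaCO3/day


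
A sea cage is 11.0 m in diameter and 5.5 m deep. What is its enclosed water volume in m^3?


r = d/2 = 11.0/2 = 5.5 m
Base area = pi*r^2 = pi*5.5^2 = 95.033178 m^2
Volume = 95.033178 * 5.5 = 522.682 m^3

522.682 m^3


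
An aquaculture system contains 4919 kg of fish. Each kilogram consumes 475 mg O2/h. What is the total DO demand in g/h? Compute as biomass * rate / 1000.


Total O2 consumption (mg/h) = 4919 kg * 475 mg/(kg*h) = 2336525 mg/h
Convert to g/h: 2336525 / 1000 = 2336.525 g/h

2336.525 g/h


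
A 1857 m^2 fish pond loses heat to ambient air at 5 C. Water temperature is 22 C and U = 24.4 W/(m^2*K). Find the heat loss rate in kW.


Temperature difference dT = 22 - 5 = 17 K
Heat loss (W) = U * A * dT = 24.4 * 1857 * 17 = 770283.6 W
Convert to kW: 770283.6 / 1000 = 770.2836 kW

770.2836 kW


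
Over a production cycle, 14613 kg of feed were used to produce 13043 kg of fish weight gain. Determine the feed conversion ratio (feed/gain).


FCR = feed consumed / weight gained
FCR = 14613 kg / 13043 kg = 1.12037

1.12037


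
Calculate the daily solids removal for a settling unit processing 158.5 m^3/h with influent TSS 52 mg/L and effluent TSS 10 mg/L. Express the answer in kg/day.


Concentration drop: TSS_in - TSS_out = 52 - 10 = 42 mg/L
Hourly solids removed = Q * dTSS = 158.5 m^3/h * 42 mg/L = 6657 g/h  (m^3/h * mg/L = g/h)
Daily solids removed = 6657 * 24 = 159768 g/day
Convert g to kg: 159768 / 1000 = 159.768 kg/day

159.768 kg/day


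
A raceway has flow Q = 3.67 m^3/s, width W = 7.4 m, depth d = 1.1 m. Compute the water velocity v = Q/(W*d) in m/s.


Cross-sectional area = W * d = 7.4 * 1.1 = 8.14 m^2
Velocity = Q / A = 3.67 / 8.14 = 0.45086 m/s

0.45086 m/s


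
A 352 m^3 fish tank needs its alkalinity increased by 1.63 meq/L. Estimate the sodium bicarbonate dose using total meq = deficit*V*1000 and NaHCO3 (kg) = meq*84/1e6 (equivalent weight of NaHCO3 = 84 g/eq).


Tank volume in L = 352 m^3 * 1000 = 352000 L
Total meq required = 1.63 meq/L * 352000 L = 573760 meq
NaHCO3 mass = 573760 meq * 84 mg/meq / 1e6 = 48.1958 kg

48.1958 kg


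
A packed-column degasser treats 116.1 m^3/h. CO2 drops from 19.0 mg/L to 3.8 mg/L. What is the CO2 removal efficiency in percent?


CO2_out / CO2_in = 3.8 / 19.0 = 0.2
Fraction remaining = 0.2
efficiency = (1 - 0.2) * 100 = 80 %

80 %


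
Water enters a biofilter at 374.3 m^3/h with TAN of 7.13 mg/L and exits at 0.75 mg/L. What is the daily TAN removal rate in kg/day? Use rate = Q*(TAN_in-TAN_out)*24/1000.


Concentration drop: TAN_in - TAN_out = 7.13 - 0.75 = 6.38 mg/L
Hourly TAN removed = Q * dTAN = 374.3 m^3/h * 6.38 mg/L = 2388.034 g/h  (m^3/h * mg/L = g/h)
Daily TAN removed = 2388.034 * 24 = 57312.816 g/day
Convert to kg/day: 57312.816 / 1000 = 57.312816 kg/day

57.312816 kg/day


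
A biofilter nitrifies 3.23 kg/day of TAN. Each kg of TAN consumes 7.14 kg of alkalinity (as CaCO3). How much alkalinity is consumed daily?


Alkalinity factor: 7.14 kg CaCO3 consumed per kg TAN nitrified
alk = 3.23 kg TAN * 7.14 = 23.0622 kg CaCO3/day

23.0622 kg CaCO3/day


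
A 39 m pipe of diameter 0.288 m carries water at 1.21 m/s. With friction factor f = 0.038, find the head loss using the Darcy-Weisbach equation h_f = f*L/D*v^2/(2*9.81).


v^2 = 1.21^2 = 1.4641 m^2/s^2
L/D = 39/0.288 = 135.41667
h_f = f*(L/D)*v^2/(2g) = 0.038 * 135.41667 * 1.4641 / 19.62 = 0.383997 m

0.383997 m


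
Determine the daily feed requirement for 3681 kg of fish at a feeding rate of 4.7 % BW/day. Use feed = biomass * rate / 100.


Feeding rate fraction = 4.7% / 100 = 0.047
Daily feed = 3681 kg * 0.047 = 173.007 kg/day

173.007 kg/day


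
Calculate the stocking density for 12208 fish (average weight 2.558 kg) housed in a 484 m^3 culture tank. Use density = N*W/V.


Total biomass = 12208 fish * 2.558 kg = 31228.064 kg
Density = total biomass / volume = 31228.064 / 484 = 64.5208 kg/m^3

64.5208 kg/m^3


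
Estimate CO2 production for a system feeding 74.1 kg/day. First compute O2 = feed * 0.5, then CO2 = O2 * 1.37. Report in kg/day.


O2 = 74.1 * 0.5 = 37.05
CO2 = 37.05 * 1.37 = 50.7585

50.7585 kg/day


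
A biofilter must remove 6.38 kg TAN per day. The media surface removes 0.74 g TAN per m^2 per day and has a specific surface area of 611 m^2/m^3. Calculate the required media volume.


A = 6.38*1000 / 0.74 = 8621.6216 m^2
V = 8621.6216 / 611 = 14.1107

14.1107 m^3


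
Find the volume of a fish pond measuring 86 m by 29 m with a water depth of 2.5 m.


Base area = L * W = 86 * 29 = 2494 m^2
Volume = area * depth = 2494 * 2.5 = 6235 m^3

6235 m^3


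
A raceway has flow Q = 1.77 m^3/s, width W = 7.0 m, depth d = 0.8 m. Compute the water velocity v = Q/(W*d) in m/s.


Cross-sectional area = W * d = 7.0 * 0.8 = 5.6 m^2
Velocity = Q / A = 1.77 / 5.6 = 0.316071 m/s

0.316071 m/s


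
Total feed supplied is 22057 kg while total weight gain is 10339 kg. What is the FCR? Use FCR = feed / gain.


FCR = feed consumed / weight gained
FCR = 22057 kg / 10339 kg = 2.13338

2.13338


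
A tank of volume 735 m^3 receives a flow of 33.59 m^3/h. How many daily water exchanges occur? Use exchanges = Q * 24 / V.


Daily flow volume = 33.59 m^3/h * 24 h = 806.16 m^3/day
Exchanges = daily flow / tank volume = 806.16 / 735 = 1.09682 exchanges/day

1.09682 exchanges/day


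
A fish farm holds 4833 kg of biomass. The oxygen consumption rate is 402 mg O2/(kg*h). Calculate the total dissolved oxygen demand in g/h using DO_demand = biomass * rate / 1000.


Total O2 consumption (mg/h) = 4833 kg * 402 mg/(kg*h) = 1942866 mg/h
Convert to g/h: 1942866 / 1000 = 1942.866 g/h

1942.866 g/h


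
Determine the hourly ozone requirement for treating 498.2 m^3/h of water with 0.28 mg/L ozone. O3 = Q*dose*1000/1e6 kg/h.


O3 demand (mg/h) = Q * dose * 1000 = 498.2 * 0.28 * 1000 = 139496 mg/h
Convert mg to kg: 139496 / 1e6 = 0.139496 kg/h

0.139496 kg/h


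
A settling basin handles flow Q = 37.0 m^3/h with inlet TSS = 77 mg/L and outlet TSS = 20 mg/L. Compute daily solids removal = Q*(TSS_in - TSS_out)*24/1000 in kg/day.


Concentration drop: TSS_in - TSS_out = 77 - 20 = 57 mg/L
Hourly solids removed = Q * dTSS = 37.0 m^3/h * 57 mg/L = 2109 g/h  (m^3/h * mg/L = g/h)
Daily solids removed = 2109 * 24 = 50616 g/day
Convert g to kg: 50616 / 1000 = 50.616 kg/day

50.616 kg/day


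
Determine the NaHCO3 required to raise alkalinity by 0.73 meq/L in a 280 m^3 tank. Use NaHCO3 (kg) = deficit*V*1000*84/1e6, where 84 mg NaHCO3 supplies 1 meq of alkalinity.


Tank volume in L = 280 m^3 * 1000 = 280000 L
Total meq required = 0.73 meq/L * 280000 L = 204400 meq
NaHCO3 mass = 204400 meq * 84 mg/meq / 1e6 = 17.1696 kg

17.1696 kg


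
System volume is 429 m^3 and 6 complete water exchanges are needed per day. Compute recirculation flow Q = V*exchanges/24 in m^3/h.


Daily recirculation volume = 429 m^3 * 6 = 2574 m^3/day
Flow rate Q = daily volume / 24 h = 2574 / 24 = 107.25 m^3/h

107.25 m^3/h


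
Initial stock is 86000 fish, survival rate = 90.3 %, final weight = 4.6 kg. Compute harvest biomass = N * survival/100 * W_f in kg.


Survivors = 86000 * 90.3/100 = 77658 fish
Harvest biomass = survivors * W_f = 77658 * 4.6 = 357226.8 kg

357226.8 kg


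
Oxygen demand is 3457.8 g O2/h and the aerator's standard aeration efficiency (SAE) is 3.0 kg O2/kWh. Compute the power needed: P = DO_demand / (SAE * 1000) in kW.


SAE in g O2/kWh = 3.0 * 1000 = 3000 g/kWh
P = DO_demand / SAE_g = 3457.8 / 3000 = 1.1526 kW

1.1526 kW


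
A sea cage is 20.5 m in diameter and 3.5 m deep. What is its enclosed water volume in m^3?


r = d/2 = 20.5/2 = 10.25 m
Base area = pi*r^2 = pi*10.25^2 = 330.06358 m^2
Volume = 330.06358 * 3.5 = 1155.22 m^3

1155.22 m^3


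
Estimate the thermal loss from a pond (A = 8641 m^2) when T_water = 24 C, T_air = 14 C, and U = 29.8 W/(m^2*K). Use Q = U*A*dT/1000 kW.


Temperature difference dT = 24 - 14 = 10 K
Heat loss (W) = U * A * dT = 29.8 * 8641 * 10 = 2575018 W
Convert to kW: 2575018 / 1000 = 2575.018 kW

2575.018 kW


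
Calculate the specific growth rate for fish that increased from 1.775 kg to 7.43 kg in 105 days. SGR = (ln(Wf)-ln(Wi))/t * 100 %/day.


ln(W_f) = ln(7.43) = 2.0055259
ln(W_i) = ln(1.775) = 0.57380042
ln(W_f) - ln(W_i) = 2.0055259 - 0.57380042 = 1.4317255
SGR = 1.4317255 / 105 * 100 = 1.36355 %/day

1.36355 %/day


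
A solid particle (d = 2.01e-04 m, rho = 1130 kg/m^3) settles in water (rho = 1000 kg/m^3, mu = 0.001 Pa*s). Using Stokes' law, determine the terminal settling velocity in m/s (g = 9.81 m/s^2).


Density difference: rho_p - rho_f = 1130 - 1000 = 130 kg/m^3
d^2 = (2.01e-04)^2 = 4.0401e-08 m^2
Numerator = (rho_p - rho_f) * g * d^2 = 130 * 9.81 * 4.0401e-08 = 5.1523395e-05
Denominator = 18 * mu = 18 * 0.001 = 0.018
v_s = 5.1523395e-05 / 0.018 = 0.00286241 m/s
Check: Re = rho_f * v_s * d / mu = 1000 * 0.00286241 * 2.01e-04 / 0.001 = 0.575 < 1, so Stokes' law applies.

0.00286241 m/s


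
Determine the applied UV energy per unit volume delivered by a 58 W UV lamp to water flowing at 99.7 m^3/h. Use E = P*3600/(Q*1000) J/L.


Energy delivered per hour = 58 W * 3600 s = 208800 J/h
Volume treated per hour = 99.7 m^3/h * 1000 = 99700 L/h
dose = 208800 / 99700 = 2.09428 J/L

2.09428 J/L


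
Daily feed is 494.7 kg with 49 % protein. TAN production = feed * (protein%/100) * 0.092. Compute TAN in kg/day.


Protein in feed = 494.7 * 49/100 = 242.403 kg/day
TAN = protein * 0.092 = 242.403 * 0.092 = 22.301076 kg/day

22.301076 kg/day


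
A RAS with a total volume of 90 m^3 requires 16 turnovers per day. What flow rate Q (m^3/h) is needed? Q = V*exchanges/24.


Daily recirculation volume = 90 m^3 * 16 = 1440 m^3/day
Flow rate Q = daily volume / 24 h = 1440 / 24 = 60 m^3/h

60 m^3/h


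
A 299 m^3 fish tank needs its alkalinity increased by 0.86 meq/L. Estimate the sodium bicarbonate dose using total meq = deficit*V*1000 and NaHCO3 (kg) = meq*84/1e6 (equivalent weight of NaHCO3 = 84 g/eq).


Tank volume in L = 299 m^3 * 1000 = 299000 L
Total meq required = 0.86 meq/L * 299000 L = 257140 meq
NaHCO3 mass = 257140 meq * 84 mg/meq / 1e6 = 21.5998 kg

21.5998 kg


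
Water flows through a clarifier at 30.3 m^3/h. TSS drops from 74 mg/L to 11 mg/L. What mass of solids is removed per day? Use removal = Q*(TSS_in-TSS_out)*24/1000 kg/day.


Concentration drop: TSS_in - TSS_out = 74 - 11 = 63 mg/L
Hourly solids removed = Q * dTSS = 30.3 m^3/h * 63 mg/L = 1908.9 g/h  (m^3/h * mg/L = g/h)
Daily solids removed = 1908.9 * 24 = 45813.6 g/day
Convert g to kg: 45813.6 / 1000 = 45.8136 kg/day

45.8136 kg/day


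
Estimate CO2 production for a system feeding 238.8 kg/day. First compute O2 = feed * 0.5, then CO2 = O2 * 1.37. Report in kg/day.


O2 = 238.8 * 0.5 = 119.4
CO2 = 119.4 * 1.37 = 163.578

163.578 kg/day


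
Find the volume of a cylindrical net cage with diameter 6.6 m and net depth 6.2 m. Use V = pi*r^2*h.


r = d/2 = 6.6/2 = 3.3 m
Base area = pi*r^2 = pi*3.3^2 = 34.211944 m^2
Volume = 34.211944 * 6.2 = 212.114 m^3

212.114 m^3


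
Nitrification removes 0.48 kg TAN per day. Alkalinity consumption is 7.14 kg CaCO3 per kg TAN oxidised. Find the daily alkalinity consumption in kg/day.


Alkalinity factor: 7.14 kg CaCO3 consumed per kg TAN nitrified
alk = 0.48 kg TAN * 7.14 = 3.4272 kg CaCO3/day

3.4272 kg CaCO3/day


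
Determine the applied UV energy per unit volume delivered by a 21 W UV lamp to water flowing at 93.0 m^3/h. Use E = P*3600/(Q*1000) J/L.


Energy delivered per hour = 21 W * 3600 s = 75600 J/h
Volume treated per hour = 93.0 m^3/h * 1000 = 93000 L/h
dose = 75600 / 93000 = 0.812903 J/L

0.812903 J/L


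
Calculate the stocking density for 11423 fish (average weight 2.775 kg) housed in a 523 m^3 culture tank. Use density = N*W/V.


Total biomass = 11423 fish * 2.775 kg = 31698.825 kg
Density = total biomass / volume = 31698.825 / 523 = 60.6096 kg/m^3

60.6096 kg/m^3
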